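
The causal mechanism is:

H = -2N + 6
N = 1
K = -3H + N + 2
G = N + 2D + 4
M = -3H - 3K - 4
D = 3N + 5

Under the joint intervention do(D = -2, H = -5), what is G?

Setting D = -2, H = -5 by intervention discards those variables' equations.
G = N + 2D + 4  [with N=1, D=-2]  = 1

1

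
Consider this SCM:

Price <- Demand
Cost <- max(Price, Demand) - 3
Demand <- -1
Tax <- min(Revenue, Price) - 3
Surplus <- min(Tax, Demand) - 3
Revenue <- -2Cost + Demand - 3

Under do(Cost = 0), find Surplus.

-10

The intervention breaks the incoming arrows to Cost: Cost <- max(Price, Demand) - 3 no longer applies, and Cost = 0.
Price = Demand  [with Demand=-1]  = -1
Revenue = -2Cost + Demand - 3  [with Cost=0, Demand=-1]  = -4
Tax = min(Revenue, Price) - 3  [with Revenue=-4, Price=-1]  = -7
Surplus = min(Tax, Demand) - 3  [with Tax=-7, Demand=-1]  = -10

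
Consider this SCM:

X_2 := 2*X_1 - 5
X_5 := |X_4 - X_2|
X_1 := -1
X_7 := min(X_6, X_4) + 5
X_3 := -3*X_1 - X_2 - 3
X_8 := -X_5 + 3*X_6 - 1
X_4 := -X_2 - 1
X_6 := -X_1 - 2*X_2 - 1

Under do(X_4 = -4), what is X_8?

do(X_4=-4) replaces the equation X_4 := -X_2 - 1 with the constant X_4 = -4.
X_2 = 2*X_1 - 5  [with X_1=-1]  = -7
X_5 = |X_4 - X_2|  [with X_4=-4, X_2=-7]  = 3
X_6 = -X_1 - 2*X_2 - 1  [with X_1=-1, X_2=-7]  = 14
X_8 = -X_5 + 3*X_6 - 1  [with X_5=3, X_6=14]  = 38

38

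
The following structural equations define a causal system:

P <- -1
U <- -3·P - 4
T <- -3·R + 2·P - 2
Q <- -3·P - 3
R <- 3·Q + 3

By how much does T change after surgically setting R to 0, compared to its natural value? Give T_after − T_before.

9

The intervention breaks the incoming arrows to R: R <- 3·Q + 3 no longer applies, and R = 0.
T = -3·R + 2·P - 2  [with R=0, P=-1]  = -4
Without intervention: Q = -3·P - 3  [with P=-1]  = 0; R = 3·Q + 3  [with Q=0]  = 3; T = -3·R + 2·P - 2  [with R=3, P=-1]  = -13.
Change = -4 − (-13) = 9.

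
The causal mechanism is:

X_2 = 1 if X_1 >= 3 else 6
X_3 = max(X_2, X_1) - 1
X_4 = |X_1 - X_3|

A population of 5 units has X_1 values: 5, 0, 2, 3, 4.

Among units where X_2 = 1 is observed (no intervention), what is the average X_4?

Observing X_2=1 restricts to units where X_2's equation naturally yields 1: X_1 ∈ {5, 3, 4}. In that subpopulation X_4 = 1, 1, 1, mean 1.

1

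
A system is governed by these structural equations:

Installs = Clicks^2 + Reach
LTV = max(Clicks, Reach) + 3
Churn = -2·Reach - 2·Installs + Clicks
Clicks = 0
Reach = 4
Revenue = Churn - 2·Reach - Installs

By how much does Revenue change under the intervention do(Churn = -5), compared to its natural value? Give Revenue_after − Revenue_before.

Intervening sets Churn = -5 and removes its equation (Churn = -2·Reach - 2·Installs + Clicks).
Installs = Clicks^2 + Reach  [with Clicks=0, Reach=4]  = 4
Revenue = Churn - 2·Reach - Installs  [with Churn=-5, Reach=4, Installs=4]  = -17
Without intervention: Installs = Clicks^2 + Reach  [with Clicks=0, Reach=4]  = 4; Churn = -2·Reach - 2·Installs + Clicks  [with Reach=4, Installs=4, Clicks=0]  = -16; Revenue = Churn - 2·Reach - Installs  [with Churn=-16, Reach=4, Installs=4]  = -28.
Change = -17 − (-28) = 11.

11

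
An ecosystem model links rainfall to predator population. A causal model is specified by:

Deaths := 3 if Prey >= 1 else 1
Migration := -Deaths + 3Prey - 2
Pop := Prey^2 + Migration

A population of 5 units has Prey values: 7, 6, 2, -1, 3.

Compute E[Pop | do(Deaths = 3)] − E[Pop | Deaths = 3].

do(Deaths=3) breaks Deaths's dependence on Prey. With Deaths=3 fixed, Pop across the units is 65, 49, 5, -7, 13, mean 25.
E[Pop|Deaths=3] averages over only the 4 units with Deaths=3 (Prey = 7, 6, 2, 3): Pop = 65, 49, 5, 13, mean 33.
Difference = 25 − 33 = -8.

-8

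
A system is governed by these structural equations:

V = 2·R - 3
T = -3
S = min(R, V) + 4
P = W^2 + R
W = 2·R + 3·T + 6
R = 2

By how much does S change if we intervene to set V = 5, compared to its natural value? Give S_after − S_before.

1

The intervention breaks the incoming arrows to V: V = 2·R - 3 no longer applies, and V = 5.
S = min(R, V) + 4  [with R=2, V=5]  = 6
Without intervention: V = 2·R - 3  [with R=2]  = 1; S = min(R, V) + 4  [with R=2, V=1]  = 5.
Change = 6 − 5 = 1.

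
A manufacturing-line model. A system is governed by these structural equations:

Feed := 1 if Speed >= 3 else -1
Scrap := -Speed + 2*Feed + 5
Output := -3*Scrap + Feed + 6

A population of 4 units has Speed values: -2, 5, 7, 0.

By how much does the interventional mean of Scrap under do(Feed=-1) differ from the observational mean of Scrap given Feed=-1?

-3.5

Every unit gets Feed=-1 under the intervention. Scrap values become 5, -2, -4, 3; E[Scrap|do(Feed=-1)] = 0.5.
Conditioning on Feed=-1 selects the 2 unit(s) with Speed ∈ {-2, 0}. Their Scrap values: 5, 3. Mean = 4.
Difference = 0.5 − 4 = -3.5.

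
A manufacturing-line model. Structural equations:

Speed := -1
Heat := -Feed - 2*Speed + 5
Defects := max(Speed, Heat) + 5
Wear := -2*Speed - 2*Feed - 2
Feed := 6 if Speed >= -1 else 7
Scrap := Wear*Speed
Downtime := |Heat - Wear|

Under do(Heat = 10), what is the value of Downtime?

22

The intervention breaks the incoming arrows to Heat: Heat := -Feed - 2*Speed + 5 no longer applies, and Heat = 10.
Feed = 6 if Speed >= -1 else 7  [with Speed=-1]  = 6
Wear = -2*Speed - 2*Feed - 2  [with Speed=-1, Feed=6]  = -12
Downtime = |Heat - Wear|  [with Heat=10, Wear=-12]  = 22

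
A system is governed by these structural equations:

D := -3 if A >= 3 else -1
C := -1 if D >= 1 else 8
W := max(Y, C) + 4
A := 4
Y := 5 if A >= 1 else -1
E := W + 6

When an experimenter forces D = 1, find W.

9

do(D=1) replaces the equation D := -3 if A >= 3 else -1 with the constant D = 1.
Y = 5 if A >= 1 else -1  [with A=4]  = 5
C = -1 if D >= 1 else 8  [with D=1]  = -1
W = max(Y, C) + 4  [with Y=5, C=-1]  = 9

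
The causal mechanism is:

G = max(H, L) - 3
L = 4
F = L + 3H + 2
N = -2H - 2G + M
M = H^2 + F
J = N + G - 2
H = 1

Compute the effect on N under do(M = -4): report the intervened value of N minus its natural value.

The intervention breaks the incoming arrows to M: M = H^2 + F no longer applies, and M = -4.
G = max(H, L) - 3  [with H=1, L=4]  = 1
N = -2H - 2G + M  [with H=1, G=1, M=-4]  = -8
Without intervention: F = L + 3H + 2  [with L=4, H=1]  = 9; G = max(H, L) - 3  [with H=1, L=4]  = 1; M = H^2 + F  [with H=1, F=9]  = 10; N = -2H - 2G + M  [with H=1, G=1, M=10]  = 6.
Change = -8 − 6 = -14.

-14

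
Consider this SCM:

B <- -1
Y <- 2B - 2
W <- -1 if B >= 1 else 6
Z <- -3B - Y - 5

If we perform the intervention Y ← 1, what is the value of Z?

Under do(Y=1), the mechanism Y <- 2B - 2 is discarded; Y is fixed at 1.
Z = -3B - Y - 5  [with B=-1, Y=1]  = -3

-3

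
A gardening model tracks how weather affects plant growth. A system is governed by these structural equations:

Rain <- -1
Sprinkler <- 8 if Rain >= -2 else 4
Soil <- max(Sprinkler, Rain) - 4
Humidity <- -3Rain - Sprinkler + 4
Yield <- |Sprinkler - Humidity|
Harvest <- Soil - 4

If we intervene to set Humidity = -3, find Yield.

11

Intervening sets Humidity = -3 and removes its equation (Humidity <- -3Rain - Sprinkler + 4).
Sprinkler = 8 if Rain >= -2 else 4  [with Rain=-1]  = 8
Yield = |Sprinkler - Humidity|  [with Sprinkler=8, Humidity=-3]  = 11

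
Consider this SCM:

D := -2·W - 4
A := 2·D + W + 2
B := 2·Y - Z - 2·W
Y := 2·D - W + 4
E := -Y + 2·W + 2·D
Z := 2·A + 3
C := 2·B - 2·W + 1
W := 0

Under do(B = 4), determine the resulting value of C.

9

do(B=4) replaces the equation B := 2·Y - Z - 2·W with the constant B = 4.
C = 2·B - 2·W + 1  [with B=4, W=0]  = 9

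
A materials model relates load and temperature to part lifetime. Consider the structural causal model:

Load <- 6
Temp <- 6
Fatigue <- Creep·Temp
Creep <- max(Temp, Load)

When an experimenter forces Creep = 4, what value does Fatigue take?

The intervention breaks the incoming arrows to Creep: Creep <- max(Temp, Load) no longer applies, and Creep = 4.
Fatigue = Creep·Temp  [with Creep=4, Temp=6]  = 24

24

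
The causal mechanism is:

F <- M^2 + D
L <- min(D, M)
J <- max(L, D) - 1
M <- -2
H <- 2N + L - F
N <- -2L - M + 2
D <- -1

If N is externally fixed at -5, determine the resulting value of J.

The intervention breaks the incoming arrows to N: N <- -2L - M + 2 no longer applies, and N = -5.
Since J is not a descendant of the intervened variable, it is unaffected.
L = min(D, M)  [with D=-1, M=-2]  = -2
J = max(L, D) - 1  [with L=-2, D=-1]  = -2

-2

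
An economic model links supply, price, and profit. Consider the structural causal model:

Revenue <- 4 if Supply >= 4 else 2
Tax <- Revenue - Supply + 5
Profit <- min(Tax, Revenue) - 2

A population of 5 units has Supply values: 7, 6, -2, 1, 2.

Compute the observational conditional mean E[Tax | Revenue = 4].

2.5

E[Tax|Revenue=4] averages over only the 2 units with Revenue=4 (Supply = 7, 6): Tax = 2, 3, mean 2.5.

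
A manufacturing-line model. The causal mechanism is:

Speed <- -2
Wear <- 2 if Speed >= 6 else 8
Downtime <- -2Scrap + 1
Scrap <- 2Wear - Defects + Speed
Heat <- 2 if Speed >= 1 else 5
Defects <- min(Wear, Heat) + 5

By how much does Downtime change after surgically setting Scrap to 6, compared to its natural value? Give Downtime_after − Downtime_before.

The intervention breaks the incoming arrows to Scrap: Scrap <- 2Wear - Defects + Speed no longer applies, and Scrap = 6.
Downtime = -2Scrap + 1  [with Scrap=6]  = -11
Without intervention: Heat = 2 if Speed >= 1 else 5  [with Speed=-2]  = 5; Wear = 2 if Speed >= 6 else 8  [with Speed=-2]  = 8; Defects = min(Wear, Heat) + 5  [with Wear=8, Heat=5]  = 10; Scrap = 2Wear - Defects + Speed  [with Wear=8, Defects=10, Speed=-2]  = 4; Downtime = -2Scrap + 1  [with Scrap=4]  = -7.
Change = -11 − (-7) = -4.

-4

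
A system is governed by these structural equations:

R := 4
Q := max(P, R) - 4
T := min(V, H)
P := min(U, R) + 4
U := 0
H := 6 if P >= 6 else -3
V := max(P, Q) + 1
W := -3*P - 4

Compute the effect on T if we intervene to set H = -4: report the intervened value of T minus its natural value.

do(H=-4) replaces the equation H := 6 if P >= 6 else -3 with the constant H = -4.
P = min(U, R) + 4  [with U=0, R=4]  = 4
Q = max(P, R) - 4  [with P=4, R=4]  = 0
V = max(P, Q) + 1  [with P=4, Q=0]  = 5
T = min(V, H)  [with V=5, H=-4]  = -4
Without intervention: P = min(U, R) + 4  [with U=0, R=4]  = 4; Q = max(P, R) - 4  [with P=4, R=4]  = 0; H = 6 if P >= 6 else -3  [with P=4]  = -3; V = max(P, Q) + 1  [with P=4, Q=0]  = 5; T = min(V, H)  [with V=5, H=-3]  = -3.
Change = -4 − (-3) = -1.

-1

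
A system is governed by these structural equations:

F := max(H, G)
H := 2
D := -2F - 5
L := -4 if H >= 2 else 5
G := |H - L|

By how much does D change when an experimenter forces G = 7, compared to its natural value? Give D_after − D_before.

do(G=7) replaces the equation G := |H - L| with the constant G = 7.
F = max(H, G)  [with H=2, G=7]  = 7
D = -2F - 5  [with F=7]  = -19
Without intervention: L = -4 if H >= 2 else 5  [with H=2]  = -4; G = |H - L|  [with H=2, L=-4]  = 6; F = max(H, G)  [with H=2, G=6]  = 6; D = -2F - 5  [with F=6]  = -17.
Change = -19 − (-17) = -2.

-2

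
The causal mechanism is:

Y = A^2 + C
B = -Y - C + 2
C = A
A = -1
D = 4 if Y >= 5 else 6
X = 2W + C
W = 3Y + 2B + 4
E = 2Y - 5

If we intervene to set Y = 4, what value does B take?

The intervention breaks the incoming arrows to Y: Y = A^2 + C no longer applies, and Y = 4.
C = A  [with A=-1]  = -1
B = -Y - C + 2  [with Y=4, C=-1]  = -1

-1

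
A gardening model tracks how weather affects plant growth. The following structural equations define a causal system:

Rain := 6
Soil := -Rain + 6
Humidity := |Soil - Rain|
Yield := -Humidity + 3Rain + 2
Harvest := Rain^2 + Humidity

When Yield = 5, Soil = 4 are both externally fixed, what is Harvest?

38

The joint intervention fixes Yield = 5, Soil = 4, removing each variable's own equation.
Humidity = |Soil - Rain|  [with Soil=4, Rain=6]  = 2
Harvest = Rain^2 + Humidity  [with Rain=6, Humidity=2]  = 38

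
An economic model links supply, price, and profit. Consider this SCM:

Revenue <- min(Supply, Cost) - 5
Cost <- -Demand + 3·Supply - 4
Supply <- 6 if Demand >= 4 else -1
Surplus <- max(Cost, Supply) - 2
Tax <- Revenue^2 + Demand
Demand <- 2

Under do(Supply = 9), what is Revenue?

4

Under do(Supply=9), the mechanism Supply <- 6 if Demand >= 4 else -1 is discarded; Supply is fixed at 9.
Cost = -Demand + 3·Supply - 4  [with Demand=2, Supply=9]  = 21
Revenue = min(Supply, Cost) - 5  [with Supply=9, Cost=21]  = 4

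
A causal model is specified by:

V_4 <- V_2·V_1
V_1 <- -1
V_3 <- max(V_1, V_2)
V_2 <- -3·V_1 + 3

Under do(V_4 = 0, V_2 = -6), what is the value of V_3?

-1

Setting V_4 = 0, V_2 = -6 by intervention discards those variables' equations.
V_3 = max(V_1, V_2)  [with V_1=-1, V_2=-6]  = -1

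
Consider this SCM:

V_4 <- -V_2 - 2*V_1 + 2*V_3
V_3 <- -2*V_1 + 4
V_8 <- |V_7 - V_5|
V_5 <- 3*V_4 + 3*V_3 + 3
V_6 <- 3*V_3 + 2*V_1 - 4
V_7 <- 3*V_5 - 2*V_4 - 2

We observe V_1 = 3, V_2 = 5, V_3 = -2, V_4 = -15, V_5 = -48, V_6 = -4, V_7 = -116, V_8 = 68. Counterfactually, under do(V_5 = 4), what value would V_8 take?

do(V_5=4) replaces the equation V_5 <- 3*V_4 + 3*V_3 + 3 with the constant V_5 = 4.
V_3 = -2*V_1 + 4  [with V_1=3]  = -2
V_4 = -V_2 - 2*V_1 + 2*V_3  [with V_2=5, V_1=3, V_3=-2]  = -15
V_7 = 3*V_5 - 2*V_4 - 2  [with V_5=4, V_4=-15]  = 40
V_8 = |V_7 - V_5|  [with V_7=40, V_5=4]  = 36

36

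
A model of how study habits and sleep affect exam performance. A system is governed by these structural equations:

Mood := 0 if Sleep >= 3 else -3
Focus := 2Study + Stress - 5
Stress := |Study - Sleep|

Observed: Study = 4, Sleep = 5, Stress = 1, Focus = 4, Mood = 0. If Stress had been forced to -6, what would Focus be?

-3

The intervention breaks the incoming arrows to Stress: Stress := |Study - Sleep| no longer applies, and Stress = -6.
Focus = 2Study + Stress - 5  [with Study=4, Stress=-6]  = -3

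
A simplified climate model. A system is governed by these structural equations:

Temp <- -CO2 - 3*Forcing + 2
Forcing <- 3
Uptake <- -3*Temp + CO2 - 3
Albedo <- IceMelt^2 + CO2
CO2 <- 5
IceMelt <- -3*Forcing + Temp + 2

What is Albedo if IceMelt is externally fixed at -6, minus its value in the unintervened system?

Intervening sets IceMelt = -6 and removes its equation (IceMelt <- -3*Forcing + Temp + 2).
Albedo = IceMelt^2 + CO2  [with IceMelt=-6, CO2=5]  = 41
Without intervention: Temp = -CO2 - 3*Forcing + 2  [with CO2=5, Forcing=3]  = -12; IceMelt = -3*Forcing + Temp + 2  [with Forcing=3, Temp=-12]  = -19; Albedo = IceMelt^2 + CO2  [with IceMelt=-19, CO2=5]  = 366.
Change = 41 − 366 = -325.

-325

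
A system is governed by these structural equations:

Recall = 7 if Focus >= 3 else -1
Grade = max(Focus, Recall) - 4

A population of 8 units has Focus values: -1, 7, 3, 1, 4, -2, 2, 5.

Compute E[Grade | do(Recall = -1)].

Under do(Recall=-1), Recall's equation is replaced by Recall=-1 for every unit. Per-unit Grade: -5, 3, -1, -3, 0, -5, -2, 1. Mean = -1.5.

-1.5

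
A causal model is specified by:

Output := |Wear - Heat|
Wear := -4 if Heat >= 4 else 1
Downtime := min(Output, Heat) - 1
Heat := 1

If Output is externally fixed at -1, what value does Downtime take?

-2

The intervention breaks the incoming arrows to Output: Output := |Wear - Heat| no longer applies, and Output = -1.
Downtime = min(Output, Heat) - 1  [with Output=-1, Heat=1]  = -2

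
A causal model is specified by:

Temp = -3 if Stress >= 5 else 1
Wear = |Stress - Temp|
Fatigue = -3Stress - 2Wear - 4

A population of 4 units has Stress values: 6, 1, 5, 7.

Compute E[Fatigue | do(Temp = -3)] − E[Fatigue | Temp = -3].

6.25

do(Temp=-3) breaks Temp's dependence on Stress. With Temp=-3 fixed, Fatigue across the units is -40, -15, -35, -45, mean -33.75.
E[Fatigue|Temp=-3] averages over only the 3 units with Temp=-3 (Stress = 6, 5, 7): Fatigue = -40, -35, -45, mean -40.
Difference = -33.75 − (-40) = 6.25.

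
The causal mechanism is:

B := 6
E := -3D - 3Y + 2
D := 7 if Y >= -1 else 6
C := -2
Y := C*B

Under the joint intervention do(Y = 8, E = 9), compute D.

7

The joint intervention fixes Y = 8, E = 9, removing each variable's own equation.
D = 7 if Y >= -1 else 6  [with Y=8]  = 7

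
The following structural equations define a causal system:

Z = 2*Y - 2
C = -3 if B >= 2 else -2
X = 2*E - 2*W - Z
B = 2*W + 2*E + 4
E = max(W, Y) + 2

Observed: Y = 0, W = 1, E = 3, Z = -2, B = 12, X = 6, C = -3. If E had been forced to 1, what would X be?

The intervention breaks the incoming arrows to E: E = max(W, Y) + 2 no longer applies, and E = 1.
Z = 2*Y - 2  [with Y=0]  = -2
X = 2*E - 2*W - Z  [with E=1, W=1, Z=-2]  = 2

2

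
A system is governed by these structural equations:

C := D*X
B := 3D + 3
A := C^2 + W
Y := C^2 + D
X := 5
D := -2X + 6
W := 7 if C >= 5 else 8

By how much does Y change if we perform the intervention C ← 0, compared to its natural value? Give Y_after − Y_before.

-400

The intervention breaks the incoming arrows to C: C := D*X no longer applies, and C = 0.
D = -2X + 6  [with X=5]  = -4
Y = C^2 + D  [with C=0, D=-4]  = -4
Without intervention: D = -2X + 6  [with X=5]  = -4; C = D*X  [with D=-4, X=5]  = -20; Y = C^2 + D  [with C=-20, D=-4]  = 396.
Change = -4 − 396 = -400.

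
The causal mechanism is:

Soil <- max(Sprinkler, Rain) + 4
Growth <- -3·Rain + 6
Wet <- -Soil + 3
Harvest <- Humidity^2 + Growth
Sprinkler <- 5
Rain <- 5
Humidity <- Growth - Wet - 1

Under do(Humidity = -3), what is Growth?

do(Humidity=-3) replaces the equation Humidity <- Growth - Wet - 1 with the constant Humidity = -3.
Since Growth is not a descendant of the intervened variable, it is unaffected.
Growth = -3·Rain + 6  [with Rain=5]  = -9

-9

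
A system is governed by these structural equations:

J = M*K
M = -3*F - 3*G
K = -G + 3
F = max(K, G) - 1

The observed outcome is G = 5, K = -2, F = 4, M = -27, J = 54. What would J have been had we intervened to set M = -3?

6

Intervening sets M = -3 and removes its equation (M = -3*F - 3*G).
K = -G + 3  [with G=5]  = -2
J = M*K  [with M=-3, K=-2]  = 6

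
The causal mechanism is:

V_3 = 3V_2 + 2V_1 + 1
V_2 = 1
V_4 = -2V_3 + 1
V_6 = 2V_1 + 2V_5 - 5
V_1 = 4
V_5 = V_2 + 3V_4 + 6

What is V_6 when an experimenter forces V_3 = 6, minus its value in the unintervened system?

72

The intervention breaks the incoming arrows to V_3: V_3 = 3V_2 + 2V_1 + 1 no longer applies, and V_3 = 6.
V_4 = -2V_3 + 1  [with V_3=6]  = -11
V_5 = V_2 + 3V_4 + 6  [with V_2=1, V_4=-11]  = -26
V_6 = 2V_1 + 2V_5 - 5  [with V_1=4, V_5=-26]  = -49
Without intervention: V_3 = 3V_2 + 2V_1 + 1  [with V_2=1, V_1=4]  = 12; V_4 = -2V_3 + 1  [with V_3=12]  = -23; V_5 = V_2 + 3V_4 + 6  [with V_2=1, V_4=-23]  = -62; V_6 = 2V_1 + 2V_5 - 5  [with V_1=4, V_5=-62]  = -121.
Change = -49 − (-121) = 72.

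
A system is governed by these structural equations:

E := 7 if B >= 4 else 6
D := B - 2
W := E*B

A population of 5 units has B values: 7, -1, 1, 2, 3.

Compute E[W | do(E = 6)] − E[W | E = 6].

Every unit gets E=6 under the intervention. W values become 42, -6, 6, 12, 18; E[W|do(E=6)] = 14.4.
E[W|E=6] averages over only the 4 units with E=6 (B = -1, 1, 2, 3): W = -6, 6, 12, 18, mean 7.5.
Difference = 14.4 − 7.5 = 6.9.

6.9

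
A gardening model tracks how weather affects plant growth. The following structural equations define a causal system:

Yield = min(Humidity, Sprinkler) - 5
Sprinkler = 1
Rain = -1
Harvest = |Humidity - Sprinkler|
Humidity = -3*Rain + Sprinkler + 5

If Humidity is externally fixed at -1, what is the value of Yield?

The intervention breaks the incoming arrows to Humidity: Humidity = -3*Rain + Sprinkler + 5 no longer applies, and Humidity = -1.
Yield = min(Humidity, Sprinkler) - 5  [with Humidity=-1, Sprinkler=1]  = -6

-6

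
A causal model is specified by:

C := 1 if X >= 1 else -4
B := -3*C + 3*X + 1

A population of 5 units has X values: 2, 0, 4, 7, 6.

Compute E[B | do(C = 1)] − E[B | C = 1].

-2.85

Every unit gets C=1 under the intervention. B values become 4, -2, 10, 19, 16; E[B|do(C=1)] = 9.4.
Observing C=1 restricts to units where C's equation naturally yields 1: X ∈ {2, 4, 7, 6}. In that subpopulation B = 4, 10, 19, 16, mean 12.25.
Difference = 9.4 − 12.25 = -2.85.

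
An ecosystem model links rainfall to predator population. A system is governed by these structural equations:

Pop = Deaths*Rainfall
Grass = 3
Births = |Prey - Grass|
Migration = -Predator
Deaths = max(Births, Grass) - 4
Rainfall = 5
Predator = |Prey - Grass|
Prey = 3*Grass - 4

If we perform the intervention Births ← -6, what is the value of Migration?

Under do(Births=-6), the mechanism Births = |Prey - Grass| is discarded; Births is fixed at -6.
Since Migration is not a descendant of the intervened variable, it is unaffected.
Prey = 3*Grass - 4  [with Grass=3]  = 5
Predator = |Prey - Grass|  [with Prey=5, Grass=3]  = 2
Migration = -Predator  [with Predator=2]  = -2

-2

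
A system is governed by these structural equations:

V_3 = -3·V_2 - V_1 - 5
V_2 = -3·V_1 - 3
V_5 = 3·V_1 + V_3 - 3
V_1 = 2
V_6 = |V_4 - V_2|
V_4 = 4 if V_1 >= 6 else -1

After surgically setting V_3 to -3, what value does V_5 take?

0

do(V_3=-3) replaces the equation V_3 = -3·V_2 - V_1 - 5 with the constant V_3 = -3.
V_5 = 3·V_1 + V_3 - 3  [with V_1=2, V_3=-3]  = 0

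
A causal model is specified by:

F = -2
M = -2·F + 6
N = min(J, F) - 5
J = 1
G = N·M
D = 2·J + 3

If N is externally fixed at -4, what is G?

The intervention breaks the incoming arrows to N: N = min(J, F) - 5 no longer applies, and N = -4.
M = -2·F + 6  [with F=-2]  = 10
G = N·M  [with N=-4, M=10]  = -40

-40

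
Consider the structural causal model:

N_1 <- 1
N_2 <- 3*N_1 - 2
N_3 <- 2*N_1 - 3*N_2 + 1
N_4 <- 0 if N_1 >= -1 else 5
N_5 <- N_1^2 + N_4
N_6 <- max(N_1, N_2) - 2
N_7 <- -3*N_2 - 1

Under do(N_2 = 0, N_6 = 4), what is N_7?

Setting N_2 = 0, N_6 = 4 by intervention discards those variables' equations.
N_7 = -3*N_2 - 1  [with N_2=0]  = -1

-1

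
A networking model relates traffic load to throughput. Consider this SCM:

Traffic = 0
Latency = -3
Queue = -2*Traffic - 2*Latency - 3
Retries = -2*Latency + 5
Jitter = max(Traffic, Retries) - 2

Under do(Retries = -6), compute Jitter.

-2

Intervening sets Retries = -6 and removes its equation (Retries = -2*Latency + 5).
Jitter = max(Traffic, Retries) - 2  [with Traffic=0, Retries=-6]  = -2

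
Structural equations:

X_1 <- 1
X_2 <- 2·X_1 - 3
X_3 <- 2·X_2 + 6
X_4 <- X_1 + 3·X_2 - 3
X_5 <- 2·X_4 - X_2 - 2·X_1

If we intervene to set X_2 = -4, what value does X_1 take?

1

Under do(X_2=-4), the mechanism X_2 <- 2·X_1 - 3 is discarded; X_2 is fixed at -4.
X_1 is not downstream of the intervention, so its value is determined by the original equations.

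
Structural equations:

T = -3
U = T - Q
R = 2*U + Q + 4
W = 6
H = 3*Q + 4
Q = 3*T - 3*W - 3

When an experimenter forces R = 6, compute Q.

do(R=6) replaces the equation R = 2*U + Q + 4 with the constant R = 6.
Q is not downstream of the intervention, so its value is determined by the original equations.
Q = 3*T - 3*W - 3  [with T=-3, W=6]  = -30

-30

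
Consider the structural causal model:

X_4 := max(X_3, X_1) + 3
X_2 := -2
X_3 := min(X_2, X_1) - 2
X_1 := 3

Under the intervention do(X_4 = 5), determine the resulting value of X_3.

-4

Under do(X_4=5), the mechanism X_4 := max(X_3, X_1) + 3 is discarded; X_4 is fixed at 5.
Since X_3 is not a descendant of the intervened variable, it is unaffected.
X_3 = min(X_2, X_1) - 2  [with X_2=-2, X_1=3]  = -4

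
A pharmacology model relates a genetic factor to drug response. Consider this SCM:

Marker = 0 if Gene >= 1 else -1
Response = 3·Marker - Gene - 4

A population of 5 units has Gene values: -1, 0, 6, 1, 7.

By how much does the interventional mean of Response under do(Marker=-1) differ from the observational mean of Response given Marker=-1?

-3.1

The intervention sets Marker=-1 in all 5 units regardless of Gene. Recomputing Response per unit gives -6, -7, -13, -8, -14; average -9.6.
E[Response|Marker=-1] averages over only the 2 units with Marker=-1 (Gene = -1, 0): Response = -6, -7, mean -6.5.
Difference = -9.6 − (-6.5) = -3.1.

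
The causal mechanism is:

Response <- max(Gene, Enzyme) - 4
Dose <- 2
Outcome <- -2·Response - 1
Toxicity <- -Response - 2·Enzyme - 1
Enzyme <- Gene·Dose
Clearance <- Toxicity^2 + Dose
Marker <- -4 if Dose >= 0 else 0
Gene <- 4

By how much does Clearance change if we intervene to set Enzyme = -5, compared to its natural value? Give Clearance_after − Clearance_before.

The intervention breaks the incoming arrows to Enzyme: Enzyme <- Gene·Dose no longer applies, and Enzyme = -5.
Response = max(Gene, Enzyme) - 4  [with Gene=4, Enzyme=-5]  = 0
Toxicity = -Response - 2·Enzyme - 1  [with Response=0, Enzyme=-5]  = 9
Clearance = Toxicity^2 + Dose  [with Toxicity=9, Dose=2]  = 83
Without intervention: Enzyme = Gene·Dose  [with Gene=4, Dose=2]  = 8; Response = max(Gene, Enzyme) - 4  [with Gene=4, Enzyme=8]  = 4; Toxicity = -Response - 2·Enzyme - 1  [with Response=4, Enzyme=8]  = -21; Clearance = Toxicity^2 + Dose  [with Toxicity=-21, Dose=2]  = 443.
Change = 83 − 443 = -360.

-360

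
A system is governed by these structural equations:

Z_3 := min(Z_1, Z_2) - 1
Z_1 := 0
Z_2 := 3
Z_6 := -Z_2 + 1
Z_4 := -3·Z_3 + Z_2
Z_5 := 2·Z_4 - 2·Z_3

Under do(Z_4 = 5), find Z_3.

-1

Under do(Z_4=5), the mechanism Z_4 := -3·Z_3 + Z_2 is discarded; Z_4 is fixed at 5.
Since Z_3 is not a descendant of the intervened variable, it is unaffected.
Z_3 = min(Z_1, Z_2) - 1  [with Z_1=0, Z_2=3]  = -1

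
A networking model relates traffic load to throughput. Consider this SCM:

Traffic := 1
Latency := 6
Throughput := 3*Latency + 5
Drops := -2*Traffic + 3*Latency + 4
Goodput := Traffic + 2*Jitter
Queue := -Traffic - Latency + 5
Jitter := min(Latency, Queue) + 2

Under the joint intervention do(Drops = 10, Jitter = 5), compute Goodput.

Under do(Drops = 10, Jitter = 5), each intervened variable's structural equation is replaced by its fixed value.
Goodput = Traffic + 2*Jitter  [with Traffic=1, Jitter=5]  = 11

11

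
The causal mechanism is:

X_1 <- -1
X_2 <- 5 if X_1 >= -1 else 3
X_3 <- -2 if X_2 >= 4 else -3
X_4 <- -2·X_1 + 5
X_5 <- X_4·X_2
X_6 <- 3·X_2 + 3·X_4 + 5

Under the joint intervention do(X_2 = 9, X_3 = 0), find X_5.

63

Under do(X_2 = 9, X_3 = 0), each intervened variable's structural equation is replaced by its fixed value.
X_4 = -2·X_1 + 5  [with X_1=-1]  = 7
X_5 = X_4·X_2  [with X_4=7, X_2=9]  = 63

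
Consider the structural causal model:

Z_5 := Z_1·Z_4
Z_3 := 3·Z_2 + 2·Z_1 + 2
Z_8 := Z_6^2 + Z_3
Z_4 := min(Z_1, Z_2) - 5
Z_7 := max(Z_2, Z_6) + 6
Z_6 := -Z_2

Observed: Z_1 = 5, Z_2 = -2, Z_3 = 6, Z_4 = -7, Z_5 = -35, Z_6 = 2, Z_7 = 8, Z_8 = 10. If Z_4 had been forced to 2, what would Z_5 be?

Intervening sets Z_4 = 2 and removes its equation (Z_4 := min(Z_1, Z_2) - 5).
Z_5 = Z_1·Z_4  [with Z_1=5, Z_4=2]  = 10

10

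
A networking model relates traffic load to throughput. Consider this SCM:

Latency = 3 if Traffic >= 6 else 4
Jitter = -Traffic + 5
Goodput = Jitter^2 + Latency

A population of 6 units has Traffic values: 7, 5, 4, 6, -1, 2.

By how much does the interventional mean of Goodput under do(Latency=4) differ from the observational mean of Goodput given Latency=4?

-3

The intervention sets Latency=4 in all 6 units regardless of Traffic. Recomputing Goodput per unit gives 8, 4, 5, 5, 40, 13; average 12.5.
E[Goodput|Latency=4] averages over only the 4 units with Latency=4 (Traffic = 5, 4, -1, 2): Goodput = 4, 5, 40, 13, mean 15.5.
Difference = 12.5 − 15.5 = -3.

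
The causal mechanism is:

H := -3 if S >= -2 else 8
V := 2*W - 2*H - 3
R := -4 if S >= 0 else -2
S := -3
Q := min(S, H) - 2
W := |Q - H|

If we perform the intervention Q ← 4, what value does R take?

The intervention breaks the incoming arrows to Q: Q := min(S, H) - 2 no longer applies, and Q = 4.
Since R is not a descendant of the intervened variable, it is unaffected.
R = -4 if S >= 0 else -2  [with S=-3]  = -2

-2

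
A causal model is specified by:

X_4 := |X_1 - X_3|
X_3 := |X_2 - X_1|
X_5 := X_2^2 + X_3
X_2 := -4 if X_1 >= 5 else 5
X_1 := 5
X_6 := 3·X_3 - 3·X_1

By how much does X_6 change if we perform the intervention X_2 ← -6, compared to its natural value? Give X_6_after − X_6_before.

6

Under do(X_2=-6), the mechanism X_2 := -4 if X_1 >= 5 else 5 is discarded; X_2 is fixed at -6.
X_3 = |X_2 - X_1|  [with X_2=-6, X_1=5]  = 11
X_6 = 3·X_3 - 3·X_1  [with X_3=11, X_1=5]  = 18
Without intervention: X_2 = -4 if X_1 >= 5 else 5  [with X_1=5]  = -4; X_3 = |X_2 - X_1|  [with X_2=-4, X_1=5]  = 9; X_6 = 3·X_3 - 3·X_1  [with X_3=9, X_1=5]  = 12.
Change = 18 − 12 = 6.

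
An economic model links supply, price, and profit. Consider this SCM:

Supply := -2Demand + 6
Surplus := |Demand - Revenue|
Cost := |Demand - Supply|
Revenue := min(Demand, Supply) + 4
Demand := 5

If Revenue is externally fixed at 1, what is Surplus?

4

Intervening sets Revenue = 1 and removes its equation (Revenue := min(Demand, Supply) + 4).
Surplus = |Demand - Revenue|  [with Demand=5, Revenue=1]  = 4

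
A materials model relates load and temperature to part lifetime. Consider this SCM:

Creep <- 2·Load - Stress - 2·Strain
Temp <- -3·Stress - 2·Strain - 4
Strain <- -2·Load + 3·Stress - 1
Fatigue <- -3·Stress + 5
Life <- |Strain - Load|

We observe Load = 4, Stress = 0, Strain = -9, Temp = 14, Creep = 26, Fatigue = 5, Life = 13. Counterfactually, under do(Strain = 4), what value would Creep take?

0

do(Strain=4) replaces the equation Strain <- -2·Load + 3·Stress - 1 with the constant Strain = 4.
Creep = 2·Load - Stress - 2·Strain  [with Load=4, Stress=0, Strain=4]  = 0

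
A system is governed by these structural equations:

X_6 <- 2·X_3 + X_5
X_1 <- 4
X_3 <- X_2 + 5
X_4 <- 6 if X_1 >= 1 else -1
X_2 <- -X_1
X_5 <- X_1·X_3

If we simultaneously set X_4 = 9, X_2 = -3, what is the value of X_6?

12

The joint intervention fixes X_4 = 9, X_2 = -3, removing each variable's own equation.
X_3 = X_2 + 5  [with X_2=-3]  = 2
X_5 = X_1·X_3  [with X_1=4, X_3=2]  = 8
X_6 = 2·X_3 + X_5  [with X_3=2, X_5=8]  = 12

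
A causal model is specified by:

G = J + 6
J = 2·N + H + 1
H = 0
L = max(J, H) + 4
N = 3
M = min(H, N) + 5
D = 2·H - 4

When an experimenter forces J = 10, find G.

do(J=10) replaces the equation J = 2·N + H + 1 with the constant J = 10.
G = J + 6  [with J=10]  = 16

16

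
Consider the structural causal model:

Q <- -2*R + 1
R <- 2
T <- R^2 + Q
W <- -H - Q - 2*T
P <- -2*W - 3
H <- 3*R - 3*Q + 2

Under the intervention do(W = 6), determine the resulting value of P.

-15

The intervention breaks the incoming arrows to W: W <- -H - Q - 2*T no longer applies, and W = 6.
P = -2*W - 3  [with W=6]  = -15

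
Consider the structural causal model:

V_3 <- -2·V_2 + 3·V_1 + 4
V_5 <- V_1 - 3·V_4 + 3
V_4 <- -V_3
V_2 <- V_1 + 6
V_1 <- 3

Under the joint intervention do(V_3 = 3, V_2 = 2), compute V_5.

Setting V_3 = 3, V_2 = 2 by intervention discards those variables' equations.
V_4 = -V_3  [with V_3=3]  = -3
V_5 = V_1 - 3·V_4 + 3  [with V_1=3, V_4=-3]  = 15

15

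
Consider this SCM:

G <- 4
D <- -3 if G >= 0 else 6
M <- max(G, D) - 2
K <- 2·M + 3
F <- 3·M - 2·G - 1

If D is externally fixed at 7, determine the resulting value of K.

13

Under do(D=7), the mechanism D <- -3 if G >= 0 else 6 is discarded; D is fixed at 7.
M = max(G, D) - 2  [with G=4, D=7]  = 5
K = 2·M + 3  [with M=5]  = 13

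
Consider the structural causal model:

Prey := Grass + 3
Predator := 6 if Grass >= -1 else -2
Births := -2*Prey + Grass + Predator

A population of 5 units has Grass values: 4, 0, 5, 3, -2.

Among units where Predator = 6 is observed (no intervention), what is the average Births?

-3

E[Births|Predator=6] averages over only the 4 units with Predator=6 (Grass = 4, 0, 5, 3): Births = -4, 0, -5, -3, mean -3.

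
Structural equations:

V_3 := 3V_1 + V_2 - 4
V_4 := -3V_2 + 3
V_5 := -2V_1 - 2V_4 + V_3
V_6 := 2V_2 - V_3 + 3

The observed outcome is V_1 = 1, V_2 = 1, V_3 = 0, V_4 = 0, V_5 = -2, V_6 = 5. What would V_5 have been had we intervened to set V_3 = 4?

2

do(V_3=4) replaces the equation V_3 := 3V_1 + V_2 - 4 with the constant V_3 = 4.
V_4 = -3V_2 + 3  [with V_2=1]  = 0
V_5 = -2V_1 - 2V_4 + V_3  [with V_1=1, V_4=0, V_3=4]  = 2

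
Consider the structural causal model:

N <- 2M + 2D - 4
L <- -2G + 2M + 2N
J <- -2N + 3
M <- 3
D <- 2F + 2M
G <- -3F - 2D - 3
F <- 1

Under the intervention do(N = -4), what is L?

The intervention breaks the incoming arrows to N: N <- 2M + 2D - 4 no longer applies, and N = -4.
D = 2F + 2M  [with F=1, M=3]  = 8
G = -3F - 2D - 3  [with F=1, D=8]  = -22
L = -2G + 2M + 2N  [with G=-22, M=3, N=-4]  = 42

42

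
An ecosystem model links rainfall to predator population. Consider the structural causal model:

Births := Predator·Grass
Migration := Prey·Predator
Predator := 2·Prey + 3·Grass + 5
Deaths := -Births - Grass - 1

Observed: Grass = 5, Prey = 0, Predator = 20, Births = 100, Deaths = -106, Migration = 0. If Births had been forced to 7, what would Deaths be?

Intervening sets Births = 7 and removes its equation (Births := Predator·Grass).
Deaths = -Births - Grass - 1  [with Births=7, Grass=5]  = -13

-13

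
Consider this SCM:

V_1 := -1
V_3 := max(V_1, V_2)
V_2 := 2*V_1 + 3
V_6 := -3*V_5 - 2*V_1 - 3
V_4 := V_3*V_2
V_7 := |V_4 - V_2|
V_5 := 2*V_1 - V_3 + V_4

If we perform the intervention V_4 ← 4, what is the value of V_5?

1

Intervening sets V_4 = 4 and removes its equation (V_4 := V_3*V_2).
V_2 = 2*V_1 + 3  [with V_1=-1]  = 1
V_3 = max(V_1, V_2)  [with V_1=-1, V_2=1]  = 1
V_5 = 2*V_1 - V_3 + V_4  [with V_1=-1, V_3=1, V_4=4]  = 1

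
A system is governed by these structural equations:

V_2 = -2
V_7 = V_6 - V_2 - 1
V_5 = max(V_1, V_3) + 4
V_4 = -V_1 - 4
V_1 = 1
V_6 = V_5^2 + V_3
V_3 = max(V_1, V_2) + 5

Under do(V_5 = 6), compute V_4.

The intervention breaks the incoming arrows to V_5: V_5 = max(V_1, V_3) + 4 no longer applies, and V_5 = 6.
Since V_4 is not a descendant of the intervened variable, it is unaffected.
V_4 = -V_1 - 4  [with V_1=1]  = -5

-5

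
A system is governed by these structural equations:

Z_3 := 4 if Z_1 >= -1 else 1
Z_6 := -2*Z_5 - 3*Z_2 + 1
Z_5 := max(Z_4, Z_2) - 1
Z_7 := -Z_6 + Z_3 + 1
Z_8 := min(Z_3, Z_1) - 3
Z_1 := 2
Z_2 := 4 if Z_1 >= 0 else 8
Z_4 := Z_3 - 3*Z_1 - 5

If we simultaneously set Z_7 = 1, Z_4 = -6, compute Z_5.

Under do(Z_7 = 1, Z_4 = -6), each intervened variable's structural equation is replaced by its fixed value.
Z_2 = 4 if Z_1 >= 0 else 8  [with Z_1=2]  = 4
Z_5 = max(Z_4, Z_2) - 1  [with Z_4=-6, Z_2=4]  = 3

3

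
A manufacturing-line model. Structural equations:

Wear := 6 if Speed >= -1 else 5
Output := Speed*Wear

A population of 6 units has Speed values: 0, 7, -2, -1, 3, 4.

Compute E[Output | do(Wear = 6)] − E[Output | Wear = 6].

-4.6

Every unit gets Wear=6 under the intervention. Output values become 0, 42, -12, -6, 18, 24; E[Output|do(Wear=6)] = 11.
Conditioning on Wear=6 selects the 5 unit(s) with Speed ∈ {0, 7, -1, 3, 4}. Their Output values: 0, 42, -6, 18, 24. Mean = 15.6.
Difference = 11 − 15.6 = -4.6.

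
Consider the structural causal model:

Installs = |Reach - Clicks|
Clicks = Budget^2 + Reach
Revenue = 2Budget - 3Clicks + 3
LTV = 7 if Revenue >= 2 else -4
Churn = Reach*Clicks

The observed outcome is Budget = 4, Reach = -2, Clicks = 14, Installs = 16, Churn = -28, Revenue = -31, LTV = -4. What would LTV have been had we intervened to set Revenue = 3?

Intervening sets Revenue = 3 and removes its equation (Revenue = 2Budget - 3Clicks + 3).
LTV = 7 if Revenue >= 2 else -4  [with Revenue=3]  = 7

7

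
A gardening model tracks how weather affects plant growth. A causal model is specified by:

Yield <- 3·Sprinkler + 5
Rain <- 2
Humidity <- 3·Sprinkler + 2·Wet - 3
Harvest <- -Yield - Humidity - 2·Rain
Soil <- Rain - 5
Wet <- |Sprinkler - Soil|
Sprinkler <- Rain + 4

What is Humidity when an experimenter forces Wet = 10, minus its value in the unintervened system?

Intervening sets Wet = 10 and removes its equation (Wet <- |Sprinkler - Soil|).
Sprinkler = Rain + 4  [with Rain=2]  = 6
Humidity = 3·Sprinkler + 2·Wet - 3  [with Sprinkler=6, Wet=10]  = 35
Without intervention: Sprinkler = Rain + 4  [with Rain=2]  = 6; Soil = Rain - 5  [with Rain=2]  = -3; Wet = |Sprinkler - Soil|  [with Sprinkler=6, Soil=-3]  = 9; Humidity = 3·Sprinkler + 2·Wet - 3  [with Sprinkler=6, Wet=9]  = 33.
Change = 35 − 33 = 2.

2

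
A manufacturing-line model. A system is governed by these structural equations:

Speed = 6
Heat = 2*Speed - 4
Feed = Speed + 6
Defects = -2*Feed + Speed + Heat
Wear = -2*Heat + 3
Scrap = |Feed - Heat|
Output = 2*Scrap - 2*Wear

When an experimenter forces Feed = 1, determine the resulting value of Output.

40

Under do(Feed=1), the mechanism Feed = Speed + 6 is discarded; Feed is fixed at 1.
Heat = 2*Speed - 4  [with Speed=6]  = 8
Wear = -2*Heat + 3  [with Heat=8]  = -13
Scrap = |Feed - Heat|  [with Feed=1, Heat=8]  = 7
Output = 2*Scrap - 2*Wear  [with Scrap=7, Wear=-13]  = 40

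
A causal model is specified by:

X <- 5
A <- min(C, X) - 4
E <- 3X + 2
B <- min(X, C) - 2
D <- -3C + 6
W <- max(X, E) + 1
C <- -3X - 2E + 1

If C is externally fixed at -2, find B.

Under do(C=-2), the mechanism C <- -3X - 2E + 1 is discarded; C is fixed at -2.
B = min(X, C) - 2  [with X=5, C=-2]  = -4

-4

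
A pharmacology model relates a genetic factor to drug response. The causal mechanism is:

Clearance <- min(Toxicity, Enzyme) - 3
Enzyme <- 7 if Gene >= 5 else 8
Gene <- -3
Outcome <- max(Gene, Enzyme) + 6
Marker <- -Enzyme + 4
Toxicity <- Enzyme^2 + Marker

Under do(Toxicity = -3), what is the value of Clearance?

-6

Intervening sets Toxicity = -3 and removes its equation (Toxicity <- Enzyme^2 + Marker).
Enzyme = 7 if Gene >= 5 else 8  [with Gene=-3]  = 8
Clearance = min(Toxicity, Enzyme) - 3  [with Toxicity=-3, Enzyme=8]  = -6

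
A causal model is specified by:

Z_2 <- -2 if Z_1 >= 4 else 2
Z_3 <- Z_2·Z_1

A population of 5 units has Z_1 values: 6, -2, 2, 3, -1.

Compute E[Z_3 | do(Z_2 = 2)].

3.2

Every unit gets Z_2=2 under the intervention. Z_3 values become 12, -4, 4, 6, -2; E[Z_3|do(Z_2=2)] = 3.2.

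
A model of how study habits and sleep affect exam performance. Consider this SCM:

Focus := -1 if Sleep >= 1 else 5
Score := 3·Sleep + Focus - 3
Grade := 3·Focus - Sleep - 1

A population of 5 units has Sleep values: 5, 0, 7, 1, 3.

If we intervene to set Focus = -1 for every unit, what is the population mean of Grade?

The intervention sets Focus=-1 in all 5 units regardless of Sleep. Recomputing Grade per unit gives -9, -4, -11, -5, -7; average -7.2.

-7.2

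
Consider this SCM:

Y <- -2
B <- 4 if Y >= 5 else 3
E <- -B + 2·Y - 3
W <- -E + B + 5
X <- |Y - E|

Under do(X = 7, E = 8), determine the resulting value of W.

Under do(X = 7, E = 8), each intervened variable's structural equation is replaced by its fixed value.
B = 4 if Y >= 5 else 3  [with Y=-2]  = 3
W = -E + B + 5  [with E=8, B=3]  = 0

0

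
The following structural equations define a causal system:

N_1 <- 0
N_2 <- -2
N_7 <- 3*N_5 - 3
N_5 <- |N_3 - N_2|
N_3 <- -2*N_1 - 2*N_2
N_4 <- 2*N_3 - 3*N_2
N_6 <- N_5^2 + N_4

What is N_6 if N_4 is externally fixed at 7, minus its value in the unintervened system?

-7

Under do(N_4=7), the mechanism N_4 <- 2*N_3 - 3*N_2 is discarded; N_4 is fixed at 7.
N_3 = -2*N_1 - 2*N_2  [with N_1=0, N_2=-2]  = 4
N_5 = |N_3 - N_2|  [with N_3=4, N_2=-2]  = 6
N_6 = N_5^2 + N_4  [with N_5=6, N_4=7]  = 43
Without intervention: N_3 = -2*N_1 - 2*N_2  [with N_1=0, N_2=-2]  = 4; N_4 = 2*N_3 - 3*N_2  [with N_3=4, N_2=-2]  = 14; N_5 = |N_3 - N_2|  [with N_3=4, N_2=-2]  = 6; N_6 = N_5^2 + N_4  [with N_5=6, N_4=14]  = 50.
Change = 43 − 50 = -7.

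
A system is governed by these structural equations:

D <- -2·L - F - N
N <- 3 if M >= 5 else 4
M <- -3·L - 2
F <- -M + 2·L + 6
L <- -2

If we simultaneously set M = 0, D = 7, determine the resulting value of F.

The joint intervention fixes M = 0, D = 7, removing each variable's own equation.
F = -M + 2·L + 6  [with M=0, L=-2]  = 2

2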